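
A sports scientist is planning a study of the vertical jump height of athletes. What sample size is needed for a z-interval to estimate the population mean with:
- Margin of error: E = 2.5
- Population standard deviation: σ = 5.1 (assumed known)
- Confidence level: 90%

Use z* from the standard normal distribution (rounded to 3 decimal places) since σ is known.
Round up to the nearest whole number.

Using z* since population σ is known (z-interval formula).

For 90% confidence, z* = 1.645 (from standard normal table)

Sample size formula for z-interval: n = (z*σ/E)²

n = (1.645 × 5.1 / 2.5)²
  = (3.355800)²
  = 11.2614

Round up to the nearest whole number: n = 12

12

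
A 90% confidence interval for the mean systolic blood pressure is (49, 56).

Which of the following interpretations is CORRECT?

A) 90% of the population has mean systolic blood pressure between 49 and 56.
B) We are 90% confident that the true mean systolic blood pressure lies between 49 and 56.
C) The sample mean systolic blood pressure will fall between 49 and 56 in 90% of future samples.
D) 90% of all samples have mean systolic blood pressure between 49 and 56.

A confidence interval represents our confidence in the procedure, not a probability statement about the parameter.

Key concept: If we repeated this sampling process many times and computed a 90% CI each time, about 90% of those intervals would contain the true population parameter.

For this specific interval (49, 56):
- Midpoint (point estimate): 52.5
- Margin of error: 3.5

The correct interpretation is the one stating confidence that the true parameter lies in the interval — option B.

B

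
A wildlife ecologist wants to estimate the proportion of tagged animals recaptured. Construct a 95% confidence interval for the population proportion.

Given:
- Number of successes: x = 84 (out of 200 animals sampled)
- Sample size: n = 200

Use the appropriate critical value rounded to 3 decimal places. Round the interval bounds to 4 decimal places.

Sample proportion: p̂ = 84/200 = 0.420000

Check conditions for normal approximation:
  np̂ = 84 ≥ 10 ✓
  n(1-p̂) = 116 ≥ 10 ✓

The sample is large enough, so use a z-interval (normal approximation) for the proportion.

For 95% confidence, z* = 1.96 (from standard normal table)

Standard error: SE = √(p̂(1-p̂)/n) = √(0.420000×0.580000/200) = 0.03489986

Margin of error: E = z* × SE = 1.96 × 0.03489986 = 0.068404

Z-interval: p̂ ± E = 0.420000 ± 0.068404 = (0.351596, 0.488404)

Rounded to 4 decimal places:

(0.3516, 0.4884)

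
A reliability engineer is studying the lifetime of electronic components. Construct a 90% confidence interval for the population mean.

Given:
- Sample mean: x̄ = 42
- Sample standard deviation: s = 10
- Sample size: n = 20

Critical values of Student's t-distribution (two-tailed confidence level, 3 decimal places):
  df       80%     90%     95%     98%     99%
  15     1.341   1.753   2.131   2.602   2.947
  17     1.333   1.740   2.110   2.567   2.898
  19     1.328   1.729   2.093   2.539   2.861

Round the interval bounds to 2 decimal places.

The population standard deviation σ is unknown (only the sample standard deviation s is given), so use a t-interval with df = n - 1 = 20 - 1 = 19.

For 90% confidence with df = 19, t* = 1.729 (from t-table)

Standard error: SE = s/√n = 10/√20 = 2.236068

Margin of error: E = t* × SE = 1.729 × 2.236068 = 3.8662

T-interval: x̄ ± E = 42 ± 3.8662 = (38.1338, 45.8662)

Rounded to 2 decimal places:

(38.13, 45.87)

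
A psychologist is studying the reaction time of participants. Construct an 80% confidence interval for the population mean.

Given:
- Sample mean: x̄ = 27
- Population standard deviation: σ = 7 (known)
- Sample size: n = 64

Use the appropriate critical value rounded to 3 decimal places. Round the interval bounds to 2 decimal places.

The population standard deviation σ is known, so use a z-interval (standard normal critical value).

For 80% confidence, z* = 1.282 (from standard normal table)

Standard error: SE = σ/√n = 7/√64 = 0.875000

Margin of error: E = z* × SE = 1.282 × 0.875000 = 1.1218

Z-interval: x̄ ± E = 27 ± 1.1218 = (25.8783, 28.1217)

Rounded to 2 decimal places:

(25.88, 28.12)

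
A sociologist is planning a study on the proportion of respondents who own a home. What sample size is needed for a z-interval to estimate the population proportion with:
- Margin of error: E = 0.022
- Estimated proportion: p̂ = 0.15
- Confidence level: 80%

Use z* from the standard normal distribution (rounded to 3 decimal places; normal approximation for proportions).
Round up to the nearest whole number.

Using z* for proportion z-interval (normal approximation).

For 80% confidence, z* = 1.282 (from standard normal table)

Sample size formula for proportion z-interval: n = z*²p̂(1-p̂)/E²

n = 1.282² × 0.15 × 0.85 / 0.022²
  = 1.643524 × 0.1275 / 0.000484
  = 432.9531

Round up to the nearest whole number: n = 433

433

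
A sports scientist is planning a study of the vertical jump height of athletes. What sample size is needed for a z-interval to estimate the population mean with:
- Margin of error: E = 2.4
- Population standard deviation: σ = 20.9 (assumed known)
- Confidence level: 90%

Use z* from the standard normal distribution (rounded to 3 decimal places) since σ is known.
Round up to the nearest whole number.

Using z* since population σ is known (z-interval formula).

For 90% confidence, z* = 1.645 (from standard normal table)

Sample size formula for z-interval: n = (z*σ/E)²

n = (1.645 × 20.9 / 2.4)²
  = (14.325208)²
  = 205.2116

Round up to the nearest whole number: n = 206

206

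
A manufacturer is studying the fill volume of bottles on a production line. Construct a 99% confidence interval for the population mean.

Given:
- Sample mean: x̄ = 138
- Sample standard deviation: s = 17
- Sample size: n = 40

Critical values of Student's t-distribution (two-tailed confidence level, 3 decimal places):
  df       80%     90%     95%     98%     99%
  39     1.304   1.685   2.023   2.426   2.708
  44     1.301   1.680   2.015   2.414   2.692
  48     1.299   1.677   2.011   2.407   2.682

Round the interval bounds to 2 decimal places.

The population standard deviation σ is unknown (only the sample standard deviation s is given), so use a t-interval with df = n - 1 = 40 - 1 = 39.

For 99% confidence with df = 39, t* = 2.708 (from t-table)

Standard error: SE = s/√n = 17/√40 = 2.687936

Margin of error: E = t* × SE = 2.708 × 2.687936 = 7.2789

T-interval: x̄ ± E = 138 ± 7.2789 = (130.7211, 145.2789)

Rounded to 2 decimal places:

(130.72, 145.28)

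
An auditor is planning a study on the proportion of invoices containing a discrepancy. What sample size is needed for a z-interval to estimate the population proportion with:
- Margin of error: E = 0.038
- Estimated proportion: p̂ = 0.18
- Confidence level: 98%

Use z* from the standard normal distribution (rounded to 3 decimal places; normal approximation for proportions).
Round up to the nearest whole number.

Using z* for proportion z-interval (normal approximation).

For 98% confidence, z* = 2.326 (from standard normal table)

Sample size formula for proportion z-interval: n = z*²p̂(1-p̂)/E²

n = 2.326² × 0.18 × 0.82 / 0.038²
  = 5.410276 × 0.1476 / 0.001444
  = 553.0171

Round up to the nearest whole number: n = 554

554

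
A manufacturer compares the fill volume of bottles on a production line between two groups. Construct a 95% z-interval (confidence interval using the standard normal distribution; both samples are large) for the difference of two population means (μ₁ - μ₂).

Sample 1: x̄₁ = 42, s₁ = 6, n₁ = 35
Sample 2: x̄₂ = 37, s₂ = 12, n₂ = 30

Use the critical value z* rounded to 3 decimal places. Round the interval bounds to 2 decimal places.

Both samples are large (n₁ = 35 ≥ 30, n₂ = 30 ≥ 30), so a z-interval for the difference of means applies.

Point estimate: x̄₁ - x̄₂ = 42 - 37 = 5

Standard error: SE = √(s₁²/n₁ + s₂²/n₂)
= √(6²/35 + 12²/30)
= √(1.028571 + 4.800000)
= 2.414243

For 95% confidence, z* = 1.96 (from standard normal table)
Margin of error: E = z* × SE = 1.96 × 2.414243 = 4.7319

Z-interval: (x̄₁ - x̄₂) ± E = 5 ± 4.7319 = (0.2681, 9.7319)

Rounded to 2 decimal places:

(0.27, 9.73)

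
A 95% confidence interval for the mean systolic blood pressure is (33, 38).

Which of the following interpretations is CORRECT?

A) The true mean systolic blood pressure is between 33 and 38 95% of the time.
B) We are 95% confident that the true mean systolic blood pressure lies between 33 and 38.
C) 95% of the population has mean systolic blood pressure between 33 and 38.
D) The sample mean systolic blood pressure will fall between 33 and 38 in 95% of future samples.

A confidence interval represents our confidence in the procedure, not a probability statement about the parameter.

Key concept: If we repeated this sampling process many times and computed a 95% CI each time, about 95% of those intervals would contain the true population parameter.

For this specific interval (33, 38):
- Midpoint (point estimate): 35.5
- Margin of error: 2.5

The correct interpretation is the one stating confidence that the true parameter lies in the interval — option B.

B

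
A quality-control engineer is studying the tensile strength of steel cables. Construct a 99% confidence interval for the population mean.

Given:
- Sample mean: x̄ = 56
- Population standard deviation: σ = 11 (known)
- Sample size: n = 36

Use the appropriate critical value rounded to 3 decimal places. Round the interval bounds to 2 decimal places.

The population standard deviation σ is known, so use a z-interval (standard normal critical value).

For 99% confidence, z* = 2.576 (from standard normal table)

Standard error: SE = σ/√n = 11/√36 = 1.833333

Margin of error: E = z* × SE = 2.576 × 1.833333 = 4.7227

Z-interval: x̄ ± E = 56 ± 4.7227 = (51.2773, 60.7227)

Rounded to 2 decimal places:

(51.28, 60.72)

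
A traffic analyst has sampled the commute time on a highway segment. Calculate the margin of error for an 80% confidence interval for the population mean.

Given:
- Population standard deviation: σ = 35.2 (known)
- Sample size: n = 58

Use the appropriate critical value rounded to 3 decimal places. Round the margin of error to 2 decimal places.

The population standard deviation σ is known, so use the z-interval margin of error formula.

For 80% confidence, z* = 1.282 (from standard normal table)

Margin of error formula for z-interval: E = z* × σ/√n

E = 1.282 × 35.2/√58
  = 1.282 × 4.621986
  = 5.9254

Rounded to 2 decimal places:

5.93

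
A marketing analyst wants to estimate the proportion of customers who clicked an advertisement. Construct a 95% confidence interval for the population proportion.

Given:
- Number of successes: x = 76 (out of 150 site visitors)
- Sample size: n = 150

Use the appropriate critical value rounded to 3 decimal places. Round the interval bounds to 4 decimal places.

Sample proportion: p̂ = 76/150 = 0.506667

Check conditions for normal approximation:
  np̂ = 76 ≥ 10 ✓
  n(1-p̂) = 74 ≥ 10 ✓

The sample is large enough, so use a z-interval (normal approximation) for the proportion.

For 95% confidence, z* = 1.96 (from standard normal table)

Standard error: SE = √(p̂(1-p̂)/n) = √(0.506667×0.493333/150) = 0.04082120

Margin of error: E = z* × SE = 1.96 × 0.04082120 = 0.080010

Z-interval: p̂ ± E = 0.506667 ± 0.080010 = (0.426657, 0.586676)

Rounded to 4 decimal places:

(0.4267, 0.5867)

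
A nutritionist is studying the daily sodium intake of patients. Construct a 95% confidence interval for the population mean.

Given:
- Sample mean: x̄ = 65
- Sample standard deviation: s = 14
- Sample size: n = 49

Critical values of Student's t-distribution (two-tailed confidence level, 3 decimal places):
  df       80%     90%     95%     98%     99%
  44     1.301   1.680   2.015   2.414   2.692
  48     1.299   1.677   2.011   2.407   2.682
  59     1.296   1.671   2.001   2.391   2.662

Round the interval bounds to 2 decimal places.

The population standard deviation σ is unknown (only the sample standard deviation s is given), so use a t-interval with df = n - 1 = 49 - 1 = 48.

For 95% confidence with df = 48, t* = 2.011 (from t-table)

Standard error: SE = s/√n = 14/√49 = 2.000000

Margin of error: E = t* × SE = 2.011 × 2.000000 = 4.0220

T-interval: x̄ ± E = 65 ± 4.0220 = (60.9780, 69.0220)

Rounded to 2 decimal places:

(60.98, 69.02)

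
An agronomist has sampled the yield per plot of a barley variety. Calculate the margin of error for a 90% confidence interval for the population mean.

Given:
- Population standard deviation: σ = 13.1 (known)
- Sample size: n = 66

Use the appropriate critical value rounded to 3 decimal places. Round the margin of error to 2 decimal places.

The population standard deviation σ is known, so use the z-interval margin of error formula.

For 90% confidence, z* = 1.645 (from standard normal table)

Margin of error formula for z-interval: E = z* × σ/√n

E = 1.645 × 13.1/√66
  = 1.645 × 1.612499
  = 2.6526

Rounded to 2 decimal places:

2.65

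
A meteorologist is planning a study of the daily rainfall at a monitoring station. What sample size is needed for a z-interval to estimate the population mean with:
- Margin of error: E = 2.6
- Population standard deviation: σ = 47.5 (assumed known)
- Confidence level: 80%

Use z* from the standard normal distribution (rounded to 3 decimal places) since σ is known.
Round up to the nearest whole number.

Using z* since population σ is known (z-interval formula).

For 80% confidence, z* = 1.282 (from standard normal table)

Sample size formula for z-interval: n = (z*σ/E)²

n = (1.282 × 47.5 / 2.6)²
  = (23.421154)²
  = 548.5504

Round up to the nearest whole number: n = 549

549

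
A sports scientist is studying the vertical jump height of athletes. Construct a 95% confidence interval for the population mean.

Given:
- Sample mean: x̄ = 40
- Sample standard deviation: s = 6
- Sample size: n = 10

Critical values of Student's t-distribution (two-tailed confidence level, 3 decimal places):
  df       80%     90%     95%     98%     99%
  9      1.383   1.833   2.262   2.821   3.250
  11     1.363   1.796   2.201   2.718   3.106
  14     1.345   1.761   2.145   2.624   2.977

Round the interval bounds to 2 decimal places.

The population standard deviation σ is unknown (only the sample standard deviation s is given), so use a t-interval with df = n - 1 = 10 - 1 = 9.

For 95% confidence with df = 9, t* = 2.262 (from t-table)

Standard error: SE = s/√n = 6/√10 = 1.897367

Margin of error: E = t* × SE = 2.262 × 1.897367 = 4.2918

T-interval: x̄ ± E = 40 ± 4.2918 = (35.7082, 44.2918)

Rounded to 2 decimal places:

(35.71, 44.29)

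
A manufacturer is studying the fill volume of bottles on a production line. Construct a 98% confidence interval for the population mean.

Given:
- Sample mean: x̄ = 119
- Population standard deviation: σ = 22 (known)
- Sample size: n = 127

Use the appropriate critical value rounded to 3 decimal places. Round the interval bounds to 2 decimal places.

The population standard deviation σ is known, so use a z-interval (standard normal critical value).

For 98% confidence, z* = 2.326 (from standard normal table)

Standard error: SE = σ/√n = 22/√127 = 1.952184

Margin of error: E = z* × SE = 2.326 × 1.952184 = 4.5408

Z-interval: x̄ ± E = 119 ± 4.5408 = (114.4592, 123.5408)

Rounded to 2 decimal places:

(114.46, 123.54)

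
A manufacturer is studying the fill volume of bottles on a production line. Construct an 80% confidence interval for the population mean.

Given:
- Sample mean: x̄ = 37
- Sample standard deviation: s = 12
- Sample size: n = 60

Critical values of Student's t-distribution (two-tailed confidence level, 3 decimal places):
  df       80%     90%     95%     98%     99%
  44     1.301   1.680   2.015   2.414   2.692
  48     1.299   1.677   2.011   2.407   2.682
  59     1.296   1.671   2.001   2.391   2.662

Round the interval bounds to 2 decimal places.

The population standard deviation σ is unknown (only the sample standard deviation s is given), so use a t-interval with df = n - 1 = 60 - 1 = 59.

For 80% confidence with df = 59, t* = 1.296 (from t-table)

Standard error: SE = s/√n = 12/√60 = 1.549193

Margin of error: E = t* × SE = 1.296 × 1.549193 = 2.0078

T-interval: x̄ ± E = 37 ± 2.0078 = (34.9922, 39.0078)

Rounded to 2 decimal places:

(34.99, 39.01)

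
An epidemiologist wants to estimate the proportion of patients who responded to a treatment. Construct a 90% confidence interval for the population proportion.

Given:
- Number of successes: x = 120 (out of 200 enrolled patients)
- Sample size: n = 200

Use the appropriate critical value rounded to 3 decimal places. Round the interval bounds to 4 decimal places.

Sample proportion: p̂ = 120/200 = 0.600000

Check conditions for normal approximation:
  np̂ = 120 ≥ 10 ✓
  n(1-p̂) = 80 ≥ 10 ✓

The sample is large enough, so use a z-interval (normal approximation) for the proportion.

For 90% confidence, z* = 1.645 (from standard normal table)

Standard error: SE = √(p̂(1-p̂)/n) = √(0.600000×0.400000/200) = 0.03464102

Margin of error: E = z* × SE = 1.645 × 0.03464102 = 0.056984

Z-interval: p̂ ± E = 0.600000 ± 0.056984 = (0.543016, 0.656984)

Rounded to 4 decimal places:

(0.5430, 0.6570)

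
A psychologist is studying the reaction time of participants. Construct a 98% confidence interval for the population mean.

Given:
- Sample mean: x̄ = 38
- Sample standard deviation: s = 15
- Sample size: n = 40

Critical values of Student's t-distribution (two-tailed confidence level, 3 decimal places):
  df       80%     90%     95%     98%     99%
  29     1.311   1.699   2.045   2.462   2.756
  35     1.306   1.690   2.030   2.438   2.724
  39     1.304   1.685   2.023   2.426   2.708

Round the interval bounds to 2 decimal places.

The population standard deviation σ is unknown (only the sample standard deviation s is given), so use a t-interval with df = n - 1 = 40 - 1 = 39.

For 98% confidence with df = 39, t* = 2.426 (from t-table)

Standard error: SE = s/√n = 15/√40 = 2.371708

Margin of error: E = t* × SE = 2.426 × 2.371708 = 5.7538

T-interval: x̄ ± E = 38 ± 5.7538 = (32.2462, 43.7538)

Rounded to 2 decimal places:

(32.25, 43.75)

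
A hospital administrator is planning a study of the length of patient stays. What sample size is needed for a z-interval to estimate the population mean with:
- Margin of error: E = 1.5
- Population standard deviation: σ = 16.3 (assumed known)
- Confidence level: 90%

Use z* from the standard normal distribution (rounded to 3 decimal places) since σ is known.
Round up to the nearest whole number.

Using z* since population σ is known (z-interval formula).

For 90% confidence, z* = 1.645 (from standard normal table)

Sample size formula for z-interval: n = (z*σ/E)²

n = (1.645 × 16.3 / 1.5)²
  = (17.875667)²
  = 319.5395

Round up to the nearest whole number: n = 320

320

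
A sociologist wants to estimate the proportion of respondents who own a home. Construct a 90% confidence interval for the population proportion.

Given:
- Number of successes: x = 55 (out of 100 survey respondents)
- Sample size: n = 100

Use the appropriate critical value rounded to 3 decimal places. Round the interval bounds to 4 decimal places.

Sample proportion: p̂ = 55/100 = 0.550000

Check conditions for normal approximation:
  np̂ = 55 ≥ 10 ✓
  n(1-p̂) = 45 ≥ 10 ✓

The sample is large enough, so use a z-interval (normal approximation) for the proportion.

For 90% confidence, z* = 1.645 (from standard normal table)

Standard error: SE = √(p̂(1-p̂)/n) = √(0.550000×0.450000/100) = 0.04974937

Margin of error: E = z* × SE = 1.645 × 0.04974937 = 0.081838

Z-interval: p̂ ± E = 0.550000 ± 0.081838 = (0.468162, 0.631838)

Rounded to 4 decimal places:

(0.4682, 0.6318)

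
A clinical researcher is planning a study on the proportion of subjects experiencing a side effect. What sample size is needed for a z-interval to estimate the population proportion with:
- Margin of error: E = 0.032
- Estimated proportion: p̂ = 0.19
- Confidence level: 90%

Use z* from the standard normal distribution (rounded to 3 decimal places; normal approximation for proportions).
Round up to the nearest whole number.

Using z* for proportion z-interval (normal approximation).

For 90% confidence, z* = 1.645 (from standard normal table)

Sample size formula for proportion z-interval: n = z*²p̂(1-p̂)/E²

n = 1.645² × 0.19 × 0.81 / 0.032²
  = 2.706025 × 0.1539 / 0.001024
  = 406.6965

Round up to the nearest whole number: n = 407

407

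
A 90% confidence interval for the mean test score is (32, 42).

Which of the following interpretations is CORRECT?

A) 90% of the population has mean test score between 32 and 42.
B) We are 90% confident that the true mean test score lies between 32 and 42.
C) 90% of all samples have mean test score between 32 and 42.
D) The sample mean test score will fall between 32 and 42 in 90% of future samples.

A confidence interval represents our confidence in the procedure, not a probability statement about the parameter.

Key concept: If we repeated this sampling process many times and computed a 90% CI each time, about 90% of those intervals would contain the true population parameter.

For this specific interval (32, 42):
- Midpoint (point estimate): 37
- Margin of error: 5

The correct interpretation is the one stating confidence that the true parameter lies in the interval — option B.

B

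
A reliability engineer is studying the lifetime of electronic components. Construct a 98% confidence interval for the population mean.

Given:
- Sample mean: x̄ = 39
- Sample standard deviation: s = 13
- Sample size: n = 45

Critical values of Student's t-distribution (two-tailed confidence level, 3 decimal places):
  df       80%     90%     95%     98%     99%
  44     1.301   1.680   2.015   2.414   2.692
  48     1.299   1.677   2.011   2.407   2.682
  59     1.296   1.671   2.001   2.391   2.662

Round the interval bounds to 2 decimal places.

The population standard deviation σ is unknown (only the sample standard deviation s is given), so use a t-interval with df = n - 1 = 45 - 1 = 44.

For 98% confidence with df = 44, t* = 2.414 (from t-table)

Standard error: SE = s/√n = 13/√45 = 1.937926

Margin of error: E = t* × SE = 2.414 × 1.937926 = 4.6782

T-interval: x̄ ± E = 39 ± 4.6782 = (34.3218, 43.6782)

Rounded to 2 decimal places:

(34.32, 43.68)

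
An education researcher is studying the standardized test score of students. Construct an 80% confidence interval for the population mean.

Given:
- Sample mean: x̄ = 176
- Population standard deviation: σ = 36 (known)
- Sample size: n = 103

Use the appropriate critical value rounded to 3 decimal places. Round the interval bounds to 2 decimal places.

The population standard deviation σ is known, so use a z-interval (standard normal critical value).

For 80% confidence, z* = 1.282 (from standard normal table)

Standard error: SE = σ/√n = 36/√103 = 3.547185

Margin of error: E = z* × SE = 1.282 × 3.547185 = 4.5475

Z-interval: x̄ ± E = 176 ± 4.5475 = (171.4525, 180.5475)

Rounded to 2 decimal places:

(171.45, 180.55)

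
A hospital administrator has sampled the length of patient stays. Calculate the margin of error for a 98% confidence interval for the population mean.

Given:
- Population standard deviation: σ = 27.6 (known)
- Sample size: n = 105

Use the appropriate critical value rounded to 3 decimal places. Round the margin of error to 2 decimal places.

The population standard deviation σ is known, so use the z-interval margin of error formula.

For 98% confidence, z* = 2.326 (from standard normal table)

Margin of error formula for z-interval: E = z* × σ/√n

E = 2.326 × 27.6/√105
  = 2.326 × 2.693484
  = 6.2650

Rounded to 2 decimal places:

6.27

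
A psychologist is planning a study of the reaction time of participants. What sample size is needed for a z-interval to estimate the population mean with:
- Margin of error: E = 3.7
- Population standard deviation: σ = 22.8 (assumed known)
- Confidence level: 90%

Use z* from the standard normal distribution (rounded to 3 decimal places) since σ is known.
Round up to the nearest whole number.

Using z* since population σ is known (z-interval formula).

For 90% confidence, z* = 1.645 (from standard normal table)

Sample size formula for z-interval: n = (z*σ/E)²

n = (1.645 × 22.8 / 3.7)²
  = (10.136757)²
  = 102.7538

Round up to the nearest whole number: n = 103

103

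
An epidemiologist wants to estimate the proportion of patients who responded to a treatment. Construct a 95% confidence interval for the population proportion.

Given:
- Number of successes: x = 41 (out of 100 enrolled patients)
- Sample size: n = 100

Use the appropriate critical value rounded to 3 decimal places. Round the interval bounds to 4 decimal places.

Sample proportion: p̂ = 41/100 = 0.410000

Check conditions for normal approximation:
  np̂ = 41 ≥ 10 ✓
  n(1-p̂) = 59 ≥ 10 ✓

The sample is large enough, so use a z-interval (normal approximation) for the proportion.

For 95% confidence, z* = 1.96 (from standard normal table)

Standard error: SE = √(p̂(1-p̂)/n) = √(0.410000×0.590000/100) = 0.04918333

Margin of error: E = z* × SE = 1.96 × 0.04918333 = 0.096399

Z-interval: p̂ ± E = 0.410000 ± 0.096399 = (0.313601, 0.506399)

Rounded to 4 decimal places:

(0.3136, 0.5064)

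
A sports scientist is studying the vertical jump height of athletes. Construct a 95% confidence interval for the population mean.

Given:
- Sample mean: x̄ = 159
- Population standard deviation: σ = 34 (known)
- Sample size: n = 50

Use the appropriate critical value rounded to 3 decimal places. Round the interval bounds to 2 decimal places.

The population standard deviation σ is known, so use a z-interval (standard normal critical value).

For 95% confidence, z* = 1.96 (from standard normal table)

Standard error: SE = σ/√n = 34/√50 = 4.808326

Margin of error: E = z* × SE = 1.96 × 4.808326 = 9.4243

Z-interval: x̄ ± E = 159 ± 9.4243 = (149.5757, 168.4243)

Rounded to 2 decimal places:

(149.58, 168.42)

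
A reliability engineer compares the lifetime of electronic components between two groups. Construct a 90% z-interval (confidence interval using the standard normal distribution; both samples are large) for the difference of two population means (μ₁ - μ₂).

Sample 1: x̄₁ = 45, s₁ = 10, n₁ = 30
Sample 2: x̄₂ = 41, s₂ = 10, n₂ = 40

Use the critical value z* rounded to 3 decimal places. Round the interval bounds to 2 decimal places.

Both samples are large (n₁ = 30 ≥ 30, n₂ = 40 ≥ 30), so a z-interval for the difference of means applies.

Point estimate: x̄₁ - x̄₂ = 45 - 41 = 4

Standard error: SE = √(s₁²/n₁ + s₂²/n₂)
= √(10²/30 + 10²/40)
= √(3.333333 + 2.500000)
= 2.415229

For 90% confidence, z* = 1.645 (from standard normal table)
Margin of error: E = z* × SE = 1.645 × 2.415229 = 3.9731

Z-interval: (x̄₁ - x̄₂) ± E = 4 ± 3.9731 = (0.0269, 7.9731)

Rounded to 2 decimal places:

(0.03, 7.97)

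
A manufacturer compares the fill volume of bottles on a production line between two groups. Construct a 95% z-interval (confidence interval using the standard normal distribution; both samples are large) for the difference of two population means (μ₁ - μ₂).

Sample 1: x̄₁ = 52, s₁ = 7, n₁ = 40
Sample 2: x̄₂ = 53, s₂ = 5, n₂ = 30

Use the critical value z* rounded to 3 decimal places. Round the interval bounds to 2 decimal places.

Both samples are large (n₁ = 40 ≥ 30, n₂ = 30 ≥ 30), so a z-interval for the difference of means applies.

Point estimate: x̄₁ - x̄₂ = 52 - 53 = -1

Standard error: SE = √(s₁²/n₁ + s₂²/n₂)
= √(7²/40 + 5²/30)
= √(1.225000 + 0.833333)
= 1.434689

For 95% confidence, z* = 1.96 (from standard normal table)
Margin of error: E = z* × SE = 1.96 × 1.434689 = 2.8120

Z-interval: (x̄₁ - x̄₂) ± E = -1 ± 2.8120 = (-3.8120, 1.8120)

Rounded to 2 decimal places:

(-3.81, 1.81)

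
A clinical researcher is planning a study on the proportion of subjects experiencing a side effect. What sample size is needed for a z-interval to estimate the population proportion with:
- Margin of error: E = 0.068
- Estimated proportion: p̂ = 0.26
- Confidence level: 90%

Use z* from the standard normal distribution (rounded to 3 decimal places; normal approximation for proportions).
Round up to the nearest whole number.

Using z* for proportion z-interval (normal approximation).

For 90% confidence, z* = 1.645 (from standard normal table)

Sample size formula for proportion z-interval: n = z*²p̂(1-p̂)/E²

n = 1.645² × 0.26 × 0.74 / 0.068²
  = 2.706025 × 0.1924 / 0.004624
  = 112.5950

Round up to the nearest whole number: n = 113

113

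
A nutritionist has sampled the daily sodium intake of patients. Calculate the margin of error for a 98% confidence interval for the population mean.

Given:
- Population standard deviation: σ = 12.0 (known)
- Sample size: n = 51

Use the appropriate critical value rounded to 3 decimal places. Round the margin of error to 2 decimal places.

The population standard deviation σ is known, so use the z-interval margin of error formula.

For 98% confidence, z* = 2.326 (from standard normal table)

Margin of error formula for z-interval: E = z* × σ/√n

E = 2.326 × 12.0/√51
  = 2.326 × 1.680336
  = 3.9085

Rounded to 2 decimal places:

3.91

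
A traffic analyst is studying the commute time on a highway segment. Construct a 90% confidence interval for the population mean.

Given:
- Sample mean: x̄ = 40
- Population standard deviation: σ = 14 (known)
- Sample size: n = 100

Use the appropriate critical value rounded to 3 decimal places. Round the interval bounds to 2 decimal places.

The population standard deviation σ is known, so use a z-interval (standard normal critical value).

For 90% confidence, z* = 1.645 (from standard normal table)

Standard error: SE = σ/√n = 14/√100 = 1.400000

Margin of error: E = z* × SE = 1.645 × 1.400000 = 2.3030

Z-interval: x̄ ± E = 40 ± 2.3030 = (37.6970, 42.3030)

Rounded to 2 decimal places:

(37.70, 42.30)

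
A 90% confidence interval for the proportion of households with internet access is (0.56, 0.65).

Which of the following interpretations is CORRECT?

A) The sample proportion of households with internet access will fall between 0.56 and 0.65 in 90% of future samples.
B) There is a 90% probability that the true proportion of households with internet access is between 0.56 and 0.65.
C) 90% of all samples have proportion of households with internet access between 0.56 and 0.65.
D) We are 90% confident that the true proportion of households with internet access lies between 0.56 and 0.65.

A confidence interval represents our confidence in the procedure, not a probability statement about the parameter.

Key concept: If we repeated this sampling process many times and computed a 90% CI each time, about 90% of those intervals would contain the true population parameter.

For this specific interval (0.56, 0.65):
- Midpoint (point estimate): 0.605
- Margin of error: 0.045

The correct interpretation is the one stating confidence that the true parameter lies in the interval — option D.

D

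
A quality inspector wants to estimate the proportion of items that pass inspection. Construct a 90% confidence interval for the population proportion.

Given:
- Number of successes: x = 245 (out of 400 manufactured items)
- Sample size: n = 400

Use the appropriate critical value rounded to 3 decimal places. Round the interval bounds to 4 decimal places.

Sample proportion: p̂ = 245/400 = 0.612500

Check conditions for normal approximation:
  np̂ = 245 ≥ 10 ✓
  n(1-p̂) = 155 ≥ 10 ✓

The sample is large enough, so use a z-interval (normal approximation) for the proportion.

For 90% confidence, z* = 1.645 (from standard normal table)

Standard error: SE = √(p̂(1-p̂)/n) = √(0.612500×0.387500/400) = 0.02435897

Margin of error: E = z* × SE = 1.645 × 0.02435897 = 0.040071

Z-interval: p̂ ± E = 0.612500 ± 0.040071 = (0.572429, 0.652571)

Rounded to 4 decimal places:

(0.5724, 0.6526)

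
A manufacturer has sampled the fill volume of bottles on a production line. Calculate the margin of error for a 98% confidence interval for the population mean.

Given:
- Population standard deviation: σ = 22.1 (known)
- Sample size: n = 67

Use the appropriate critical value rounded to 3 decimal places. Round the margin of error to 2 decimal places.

The population standard deviation σ is known, so use the z-interval margin of error formula.

For 98% confidence, z* = 2.326 (from standard normal table)

Margin of error formula for z-interval: E = z* × σ/√n

E = 2.326 × 22.1/√67
  = 2.326 × 2.699945
  = 6.2801

Rounded to 2 decimal places:

6.28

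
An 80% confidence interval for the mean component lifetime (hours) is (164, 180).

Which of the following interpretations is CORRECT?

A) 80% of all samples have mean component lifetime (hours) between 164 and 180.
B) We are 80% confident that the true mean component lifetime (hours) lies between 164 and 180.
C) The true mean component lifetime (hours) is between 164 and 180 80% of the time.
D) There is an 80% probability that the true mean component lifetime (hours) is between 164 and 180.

A confidence interval represents our confidence in the procedure, not a probability statement about the parameter.

Key concept: If we repeated this sampling process many times and computed an 80% CI each time, about 80% of those intervals would contain the true population parameter.

For this specific interval (164, 180):
- Midpoint (point estimate): 172
- Margin of error: 8

The correct interpretation is the one stating confidence that the true parameter lies in the interval — option B.

B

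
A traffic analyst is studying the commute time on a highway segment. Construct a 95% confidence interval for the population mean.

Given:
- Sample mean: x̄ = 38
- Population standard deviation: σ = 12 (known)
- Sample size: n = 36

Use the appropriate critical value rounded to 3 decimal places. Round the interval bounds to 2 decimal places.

The population standard deviation σ is known, so use a z-interval (standard normal critical value).

For 95% confidence, z* = 1.96 (from standard normal table)

Standard error: SE = σ/√n = 12/√36 = 2.000000

Margin of error: E = z* × SE = 1.96 × 2.000000 = 3.9200

Z-interval: x̄ ± E = 38 ± 3.9200 = (34.0800, 41.9200)

Rounded to 2 decimal places:

(34.08, 41.92)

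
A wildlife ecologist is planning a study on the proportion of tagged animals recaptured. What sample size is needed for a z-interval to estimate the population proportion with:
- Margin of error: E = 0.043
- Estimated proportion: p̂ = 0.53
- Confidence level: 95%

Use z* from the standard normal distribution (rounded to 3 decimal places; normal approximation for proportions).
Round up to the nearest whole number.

Using z* for proportion z-interval (normal approximation).

For 95% confidence, z* = 1.96 (from standard normal table)

Sample size formula for proportion z-interval: n = z*²p̂(1-p̂)/E²

n = 1.96² × 0.53 × 0.47 / 0.043²
  = 3.8416 × 0.2491 / 0.001849
  = 517.5460

Round up to the nearest whole number: n = 518

518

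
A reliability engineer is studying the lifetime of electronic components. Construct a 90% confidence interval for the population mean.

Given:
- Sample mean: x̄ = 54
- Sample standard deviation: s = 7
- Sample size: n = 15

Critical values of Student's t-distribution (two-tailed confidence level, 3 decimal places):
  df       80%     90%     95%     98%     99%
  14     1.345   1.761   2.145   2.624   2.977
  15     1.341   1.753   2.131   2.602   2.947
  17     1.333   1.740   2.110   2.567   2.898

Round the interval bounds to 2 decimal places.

The population standard deviation σ is unknown (only the sample standard deviation s is given), so use a t-interval with df = n - 1 = 15 - 1 = 14.

For 90% confidence with df = 14, t* = 1.761 (from t-table)

Standard error: SE = s/√n = 7/√15 = 1.807392

Margin of error: E = t* × SE = 1.761 × 1.807392 = 3.1828

T-interval: x̄ ± E = 54 ± 3.1828 = (50.8172, 57.1828)

Rounded to 2 decimal places:

(50.82, 57.18)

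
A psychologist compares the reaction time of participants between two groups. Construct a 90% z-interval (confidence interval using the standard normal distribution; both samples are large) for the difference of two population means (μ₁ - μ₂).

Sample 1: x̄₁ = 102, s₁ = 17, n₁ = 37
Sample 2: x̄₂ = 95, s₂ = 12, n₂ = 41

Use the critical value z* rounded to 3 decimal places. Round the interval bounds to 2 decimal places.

Both samples are large (n₁ = 37 ≥ 30, n₂ = 41 ≥ 30), so a z-interval for the difference of means applies.

Point estimate: x̄₁ - x̄₂ = 102 - 95 = 7

Standard error: SE = √(s₁²/n₁ + s₂²/n₂)
= √(17²/37 + 12²/41)
= √(7.810811 + 3.512195)
= 3.364967

For 90% confidence, z* = 1.645 (from standard normal table)
Margin of error: E = z* × SE = 1.645 × 3.364967 = 5.5354

Z-interval: (x̄₁ - x̄₂) ± E = 7 ± 5.5354 = (1.4646, 12.5354)

Rounded to 2 decimal places:

(1.46, 12.54)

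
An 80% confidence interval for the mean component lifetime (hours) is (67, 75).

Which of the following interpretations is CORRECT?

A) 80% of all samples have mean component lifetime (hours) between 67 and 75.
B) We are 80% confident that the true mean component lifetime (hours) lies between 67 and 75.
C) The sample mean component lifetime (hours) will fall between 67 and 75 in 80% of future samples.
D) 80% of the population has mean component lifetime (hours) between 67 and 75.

A confidence interval represents our confidence in the procedure, not a probability statement about the parameter.

Key concept: If we repeated this sampling process many times and computed an 80% CI each time, about 80% of those intervals would contain the true population parameter.

For this specific interval (67, 75):
- Midpoint (point estimate): 71
- Margin of error: 4

The correct interpretation is the one stating confidence that the true parameter lies in the interval — option B.

B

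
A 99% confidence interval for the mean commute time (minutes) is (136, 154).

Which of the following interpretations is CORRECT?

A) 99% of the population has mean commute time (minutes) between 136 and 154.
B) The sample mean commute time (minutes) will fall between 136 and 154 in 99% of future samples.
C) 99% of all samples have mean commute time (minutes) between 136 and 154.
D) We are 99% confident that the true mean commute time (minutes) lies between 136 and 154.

A confidence interval represents our confidence in the procedure, not a probability statement about the parameter.

Key concept: If we repeated this sampling process many times and computed a 99% CI each time, about 99% of those intervals would contain the true population parameter.

For this specific interval (136, 154):
- Midpoint (point estimate): 145
- Margin of error: 9

The correct interpretation is the one stating confidence that the true parameter lies in the interval — option D.

D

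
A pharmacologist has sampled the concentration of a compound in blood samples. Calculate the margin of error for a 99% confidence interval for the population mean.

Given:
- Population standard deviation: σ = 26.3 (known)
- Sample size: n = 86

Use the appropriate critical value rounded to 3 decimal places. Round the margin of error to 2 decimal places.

The population standard deviation σ is known, so use the z-interval margin of error formula.

For 99% confidence, z* = 2.576 (from standard normal table)

Margin of error formula for z-interval: E = z* × σ/√n

E = 2.576 × 26.3/√86
  = 2.576 × 2.836002
  = 7.3055

Rounded to 2 decimal places:

7.31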